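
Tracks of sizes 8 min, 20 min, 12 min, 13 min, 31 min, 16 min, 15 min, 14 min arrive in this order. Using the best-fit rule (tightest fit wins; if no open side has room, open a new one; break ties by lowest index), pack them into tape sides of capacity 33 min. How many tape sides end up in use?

  8 → side 1 (new)  [load 8/33]
  20 → side 1  [load 28/33]
  12 → side 2 (new)  [load 12/33]
  13 → side 2  [load 25/33]
  31 → side 3 (new)  [load 31/33]
  16 → side 4 (new)  [load 16/33]
  15 → side 4  [load 31/33]
  14 → side 5 (new)  [load 14/33]
5 tape sides opened.

5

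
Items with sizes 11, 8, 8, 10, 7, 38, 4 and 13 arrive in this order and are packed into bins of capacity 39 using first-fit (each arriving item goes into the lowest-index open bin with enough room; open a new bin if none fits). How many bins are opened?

  11 → bin 1 (new)  [load 11/39]
  8 → bin 1  [load 19/39]
  8 → bin 1  [load 27/39]
  10 → bin 1  [load 37/39]
  7 → bin 2 (new)  [load 7/39]
  38 → bin 3 (new)  [load 38/39]
  4 → bin 2  [load 11/39]
  13 → bin 2  [load 24/39]
3 bins opened.

3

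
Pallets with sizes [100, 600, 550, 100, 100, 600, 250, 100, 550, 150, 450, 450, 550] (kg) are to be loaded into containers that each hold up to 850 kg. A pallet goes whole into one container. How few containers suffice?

7

Total = 600 + 600 + 550 + 550 + 550 + 450 + 450 + 250 + 150 + 100 + 100 + 100 + 100 = 4550 kg.
Lower bound: ⌈4550/850⌉ = 6 containers.
Also, 7 pallets each exceed 425 kg, and no two of those can share a container, so at least 7 containers are needed.
A packing using 7 containers:
  container 1: 600 + 250 = 850
  container 2: 600 + 150 + 100 = 850
  container 3: 550 + 100 + 100 + 100 = 850
  container 4: 550 = 550
  container 5: 550 = 550
  container 6: 450 = 450
  container 7: 450 = 450
This matches the lower bound, so 7 is optimal.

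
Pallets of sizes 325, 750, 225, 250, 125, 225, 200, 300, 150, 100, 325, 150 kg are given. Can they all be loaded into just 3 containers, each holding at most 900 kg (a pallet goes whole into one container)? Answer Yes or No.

No

Total = 3125 kg; ⌈3125/900⌉ = 4.
At least 4 containers are required, but only 3 are allowed.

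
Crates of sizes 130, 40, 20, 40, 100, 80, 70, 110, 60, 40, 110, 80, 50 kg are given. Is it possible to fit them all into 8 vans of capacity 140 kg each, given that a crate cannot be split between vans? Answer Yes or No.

A valid assignment using 8 vans:
  van 1: 130 = 130
  van 2: 110 + 20 = 130
  van 3: 110 = 110
  van 4: 100 + 40 = 140
  van 5: 80 + 60 = 140
  van 6: 80 + 50 = 130
  van 7: 70 + 40 = 110
  van 8: 40 = 40
Every load is within 140 kg, so 8 vans suffice.

Yes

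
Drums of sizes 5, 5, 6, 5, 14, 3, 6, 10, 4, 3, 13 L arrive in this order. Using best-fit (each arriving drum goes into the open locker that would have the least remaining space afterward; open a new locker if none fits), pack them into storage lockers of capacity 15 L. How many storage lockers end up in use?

  5 → locker 1 (new)  [load 5/15]
  5 → locker 1  [load 10/15]
  6 → locker 2 (new)  [load 6/15]
  5 → locker 1  [load 15/15]
  14 → locker 3 (new)  [load 14/15]
  3 → locker 2  [load 9/15]
  6 → locker 2  [load 15/15]
  10 → locker 4 (new)  [load 10/15]
  4 → locker 4  [load 14/15]
  3 → locker 5 (new)  [load 3/15]
  13 → locker 6 (new)  [load 13/15]
6 storage lockers opened.

6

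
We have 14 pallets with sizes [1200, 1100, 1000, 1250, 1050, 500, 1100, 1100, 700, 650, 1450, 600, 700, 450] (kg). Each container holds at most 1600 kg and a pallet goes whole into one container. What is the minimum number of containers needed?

10

Total = 1450 + 1250 + 1200 + 1100 + 1100 + 1100 + 1050 + 1000 + 700 + 700 + 650 + 600 + 500 + 450 = 12850 kg.
Lower bound: ⌈12850/1600⌉ = 9 containers.
A packing using 10 containers:
  container 1: 1450 = 1450
  container 2: 1250 = 1250
  container 3: 1200 = 1200
  container 4: 1100 + 500 = 1600
  container 5: 1100 + 450 = 1550
  container 6: 1100 = 1100
  container 7: 1050 = 1050
  container 8: 1000 + 600 = 1600
  container 9: 700 + 700 = 1400
  container 10: 650 = 650
No arrangement into 9 containers stays within capacity, so 10 is optimal.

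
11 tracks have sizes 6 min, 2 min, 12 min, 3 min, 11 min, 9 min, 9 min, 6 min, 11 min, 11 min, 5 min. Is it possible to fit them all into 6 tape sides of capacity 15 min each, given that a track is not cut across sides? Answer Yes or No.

Total = 85 min; ⌈85/15⌉ = 6.
The bound of 6 does not rule out 6, but exhaustive search shows no assignment into 6 tape sides of capacity 15 min exists — the minimum is 7.

No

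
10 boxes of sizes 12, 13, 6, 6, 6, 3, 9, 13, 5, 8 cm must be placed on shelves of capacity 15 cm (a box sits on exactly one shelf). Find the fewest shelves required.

6

Total = 13 + 13 + 12 + 9 + 8 + 6 + 6 + 6 + 5 + 3 = 81 cm.
Lower bound: ⌈81/15⌉ = 6 shelves.
A packing using 6 shelves:
  shelf 1: 13 = 13
  shelf 2: 13 = 13
  shelf 3: 12 + 3 = 15
  shelf 4: 9 + 6 = 15
  shelf 5: 8 + 6 = 14
  shelf 6: 6 + 5 = 11
This matches the lower bound, so 6 is optimal.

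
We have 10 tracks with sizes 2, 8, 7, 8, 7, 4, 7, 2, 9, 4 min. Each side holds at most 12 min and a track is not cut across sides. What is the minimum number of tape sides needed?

6

Total = 9 + 8 + 8 + 7 + 7 + 7 + 4 + 4 + 2 + 2 = 58 min.
Lower bound: ⌈58/12⌉ = 5 tape sides.
Also, 6 tracks each exceed 6 min, and no two of those can share a side, so at least 6 tape sides are needed.
A packing using 6 tape sides:
  side 1: 9 + 2 = 11
  side 2: 8 + 4 = 12
  side 3: 8 + 4 = 12
  side 4: 7 + 2 = 9
  side 5: 7 = 7
  side 6: 7 = 7
This matches the lower bound, so 6 is optimal.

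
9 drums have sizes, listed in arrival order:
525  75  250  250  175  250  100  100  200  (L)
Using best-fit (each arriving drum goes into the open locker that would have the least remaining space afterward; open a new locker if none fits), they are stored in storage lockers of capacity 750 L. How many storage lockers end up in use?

3

  525 → locker 1 (new)  [load 525/750]
  75 → locker 1  [load 600/750]
  250 → locker 2 (new)  [load 250/750]
  250 → locker 2  [load 500/750]
  175 → locker 2  [load 675/750]
  250 → locker 3 (new)  [load 250/750]
  100 → locker 1  [load 700/750]
  100 → locker 3  [load 350/750]
  200 → locker 3  [load 550/750]
3 storage lockers opened.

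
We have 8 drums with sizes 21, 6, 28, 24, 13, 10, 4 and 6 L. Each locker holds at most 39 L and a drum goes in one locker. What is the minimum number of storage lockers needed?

3

Total = 28 + 24 + 21 + 13 + 10 + 6 + 6 + 4 = 112 L.
Lower bound: ⌈112/39⌉ = 3 storage lockers.
A packing using 3 storage lockers:
  locker 1: 28 + 10 = 38
  locker 2: 24 + 13 = 37
  locker 3: 21 + 6 + 6 + 4 = 37
This matches the lower bound, so 3 is optimal.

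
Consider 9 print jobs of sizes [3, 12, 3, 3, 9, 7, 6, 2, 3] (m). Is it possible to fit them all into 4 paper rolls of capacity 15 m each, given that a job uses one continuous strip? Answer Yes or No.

A valid assignment using 4 paper rolls:
  roll 1: 12 + 3 = 15
  roll 2: 9 + 6 = 15
  roll 3: 7 + 3 + 3 + 2 = 15
  roll 4: 3 = 3
Every load is within 15 m, so 4 paper rolls suffice.

Yes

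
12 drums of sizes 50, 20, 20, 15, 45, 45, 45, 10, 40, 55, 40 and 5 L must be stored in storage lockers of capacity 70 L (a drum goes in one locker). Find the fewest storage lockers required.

7

Total = 55 + 50 + 45 + 45 + 45 + 40 + 40 + 20 + 20 + 15 + 10 + 5 = 390 L.
Lower bound: ⌈390/70⌉ = 6 storage lockers.
Also, 7 drums each exceed 35 L, and no two of those can share a locker, so at least 7 storage lockers are needed.
A packing using 7 storage lockers:
  locker 1: 55 + 15 = 70
  locker 2: 50 + 20 = 70
  locker 3: 45 + 20 + 5 = 70
  locker 4: 45 + 10 = 55
  locker 5: 45 = 45
  locker 6: 40 = 40
  locker 7: 40 = 40
This matches the lower bound, so 7 is optimal.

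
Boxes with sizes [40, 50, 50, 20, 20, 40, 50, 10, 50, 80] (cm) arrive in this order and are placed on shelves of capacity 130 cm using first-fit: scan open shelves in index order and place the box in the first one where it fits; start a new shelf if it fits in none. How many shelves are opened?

  40 → shelf 1 (new)  [load 40/130]
  50 → shelf 1  [load 90/130]
  50 → shelf 2 (new)  [load 50/130]
  20 → shelf 1  [load 110/130]
  20 → shelf 1  [load 130/130]
  40 → shelf 2  [load 90/130]
  50 → shelf 3 (new)  [load 50/130]
  10 → shelf 2  [load 100/130]
  50 → shelf 3  [load 100/130]
  80 → shelf 4 (new)  [load 80/130]
4 shelves opened.

4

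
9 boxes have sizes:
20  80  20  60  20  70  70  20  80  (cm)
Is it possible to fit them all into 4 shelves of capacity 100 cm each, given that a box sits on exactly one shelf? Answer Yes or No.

No

Total = 440 cm; ⌈440/100⌉ = 5.
At least 5 shelves are required, but only 4 are allowed.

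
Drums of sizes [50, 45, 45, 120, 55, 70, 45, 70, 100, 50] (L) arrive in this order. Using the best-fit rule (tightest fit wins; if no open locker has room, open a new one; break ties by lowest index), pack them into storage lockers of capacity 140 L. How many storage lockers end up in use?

6

  50 → locker 1 (new)  [load 50/140]
  45 → locker 1  [load 95/140]
  45 → locker 1  [load 140/140]
  120 → locker 2 (new)  [load 120/140]
  55 → locker 3 (new)  [load 55/140]
  70 → locker 3  [load 125/140]
  45 → locker 4 (new)  [load 45/140]
  70 → locker 4  [load 115/140]
  100 → locker 5 (new)  [load 100/140]
  50 → locker 6 (new)  [load 50/140]
6 storage lockers opened.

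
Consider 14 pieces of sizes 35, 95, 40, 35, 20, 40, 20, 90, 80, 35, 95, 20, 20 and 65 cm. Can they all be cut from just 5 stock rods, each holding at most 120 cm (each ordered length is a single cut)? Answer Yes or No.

No

Total = 690 cm; ⌈690/120⌉ = 6.
At least 6 stock rods are required, but only 5 are allowed.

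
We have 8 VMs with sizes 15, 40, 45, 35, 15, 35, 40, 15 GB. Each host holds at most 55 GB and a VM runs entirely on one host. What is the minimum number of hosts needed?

Total = 45 + 40 + 40 + 35 + 35 + 15 + 15 + 15 = 240 GB.
Lower bound: ⌈240/55⌉ = 5 hosts.
A packing using 5 hosts:
  host 1: 45 = 45
  host 2: 40 + 15 = 55
  host 3: 40 + 15 = 55
  host 4: 35 + 15 = 50
  host 5: 35 = 35
This matches the lower bound, so 5 is optimal.

5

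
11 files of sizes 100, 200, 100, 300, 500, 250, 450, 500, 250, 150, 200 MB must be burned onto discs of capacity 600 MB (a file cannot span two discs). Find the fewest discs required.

Total = 500 + 500 + 450 + 300 + 250 + 250 + 200 + 200 + 150 + 100 + 100 = 3000 MB.
Lower bound: ⌈3000/600⌉ = 5 discs.
A packing using 6 discs:
  disc 1: 500 + 100 = 600
  disc 2: 500 + 100 = 600
  disc 3: 450 + 150 = 600
  disc 4: 300 + 250 = 550
  disc 5: 250 + 200 = 450
  disc 6: 200 = 200
No arrangement into 5 discs stays within capacity, so 6 is optimal.

6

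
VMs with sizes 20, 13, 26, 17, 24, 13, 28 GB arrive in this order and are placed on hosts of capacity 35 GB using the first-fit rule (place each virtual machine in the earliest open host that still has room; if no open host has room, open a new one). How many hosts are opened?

  20 → host 1 (new)  [load 20/35]
  13 → host 1  [load 33/35]
  26 → host 2 (new)  [load 26/35]
  17 → host 3 (new)  [load 17/35]
  24 → host 4 (new)  [load 24/35]
  13 → host 3  [load 30/35]
  28 → host 5 (new)  [load 28/35]
5 hosts opened.

5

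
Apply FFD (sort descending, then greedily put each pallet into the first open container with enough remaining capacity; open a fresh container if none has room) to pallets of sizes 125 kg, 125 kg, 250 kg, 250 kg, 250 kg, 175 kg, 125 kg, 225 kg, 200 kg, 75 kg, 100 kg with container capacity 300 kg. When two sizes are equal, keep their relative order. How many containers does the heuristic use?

7

Sorted descending: 250, 250, 250, 225, 200, 175, 125, 125, 125, 100, 75.
  250 → container 1 (new)  [load 250/300]
  250 → container 2 (new)  [load 250/300]
  250 → container 3 (new)  [load 250/300]
  225 → container 4 (new)  [load 225/300]
  200 → container 5 (new)  [load 200/300]
  175 → container 6 (new)  [load 175/300]
  125 → container 6  [load 300/300]
  125 → container 7 (new)  [load 125/300]
  125 → container 7  [load 250/300]
  100 → container 5  [load 300/300]
  75 → container 4  [load 300/300]
7 containers opened.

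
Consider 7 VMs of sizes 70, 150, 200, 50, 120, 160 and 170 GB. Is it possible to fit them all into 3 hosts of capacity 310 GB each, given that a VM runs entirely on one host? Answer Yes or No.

Total = 920 GB; ⌈920/310⌉ = 3.
The bound of 3 does not rule out 3, but exhaustive search shows no assignment into 3 hosts of capacity 310 GB exists — the minimum is 4.

No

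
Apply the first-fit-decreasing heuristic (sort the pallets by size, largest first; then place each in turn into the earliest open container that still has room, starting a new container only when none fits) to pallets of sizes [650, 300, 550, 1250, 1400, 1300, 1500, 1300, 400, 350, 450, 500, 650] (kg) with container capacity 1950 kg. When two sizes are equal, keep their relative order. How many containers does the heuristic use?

6

Sorted descending: 1500, 1400, 1300, 1300, 1250, 650, 650, 550, 500, 450, 400, 350, 300.
  1500 → container 1 (new)  [load 1500/1950]
  1400 → container 2 (new)  [load 1400/1950]
  1300 → container 3 (new)  [load 1300/1950]
  1300 → container 4 (new)  [load 1300/1950]
  1250 → container 5 (new)  [load 1250/1950]
  650 → container 3  [load 1950/1950]
  650 → container 4  [load 1950/1950]
  550 → container 2  [load 1950/1950]
  500 → container 5  [load 1750/1950]
  450 → container 1  [load 1950/1950]
  400 → container 6 (new)  [load 400/1950]
  350 → container 6  [load 750/1950]
  300 → container 6  [load 1050/1950]
6 containers opened.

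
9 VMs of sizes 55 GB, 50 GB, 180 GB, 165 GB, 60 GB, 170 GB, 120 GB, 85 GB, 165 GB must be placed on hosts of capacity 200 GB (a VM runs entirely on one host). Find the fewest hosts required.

Total = 180 + 170 + 165 + 165 + 120 + 85 + 60 + 55 + 50 = 1050 GB.
Lower bound: ⌈1050/200⌉ = 6 hosts.
A packing using 6 hosts:
  host 1: 180 = 180
  host 2: 170 = 170
  host 3: 165 = 165
  host 4: 165 = 165
  host 5: 120 + 60 = 180
  host 6: 85 + 55 + 50 = 190
This matches the lower bound, so 6 is optimal.

6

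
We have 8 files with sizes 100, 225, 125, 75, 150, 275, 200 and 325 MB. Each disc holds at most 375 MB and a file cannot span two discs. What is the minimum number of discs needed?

Total = 325 + 275 + 225 + 200 + 150 + 125 + 100 + 75 = 1475 MB.
Lower bound: ⌈1475/375⌉ = 4 discs.
A packing using 5 discs:
  disc 1: 325 = 325
  disc 2: 275 + 100 = 375
  disc 3: 225 + 150 = 375
  disc 4: 200 + 125 = 325
  disc 5: 75 = 75
No arrangement into 4 discs stays within capacity, so 5 is optimal.

5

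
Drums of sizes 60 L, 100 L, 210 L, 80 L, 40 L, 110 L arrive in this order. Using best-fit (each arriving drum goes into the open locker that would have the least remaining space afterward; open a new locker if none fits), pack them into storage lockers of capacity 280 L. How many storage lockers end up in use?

  60 → locker 1 (new)  [load 60/280]
  100 → locker 1  [load 160/280]
  210 → locker 2 (new)  [load 210/280]
  80 → locker 1  [load 240/280]
  40 → locker 1  [load 280/280]
  110 → locker 3 (new)  [load 110/280]
3 storage lockers opened.

3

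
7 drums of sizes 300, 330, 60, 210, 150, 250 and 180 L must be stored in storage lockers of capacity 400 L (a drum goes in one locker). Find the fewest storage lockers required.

4

Total = 330 + 300 + 250 + 210 + 180 + 150 + 60 = 1480 L.
Lower bound: ⌈1480/400⌉ = 4 storage lockers.
A packing using 4 storage lockers:
  locker 1: 330 + 60 = 390
  locker 2: 300 = 300
  locker 3: 250 + 150 = 400
  locker 4: 210 + 180 = 390
This matches the lower bound, so 4 is optimal.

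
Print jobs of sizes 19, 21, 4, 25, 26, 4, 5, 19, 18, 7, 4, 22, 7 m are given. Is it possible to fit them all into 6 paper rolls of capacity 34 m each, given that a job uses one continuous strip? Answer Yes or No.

Total = 181 m; ⌈181/34⌉ = 6.
7 print jobs each exceed half the capacity and cannot share a roll, forcing at least 7 paper rolls.
At least 7 paper rolls are required, but only 6 are allowed.

No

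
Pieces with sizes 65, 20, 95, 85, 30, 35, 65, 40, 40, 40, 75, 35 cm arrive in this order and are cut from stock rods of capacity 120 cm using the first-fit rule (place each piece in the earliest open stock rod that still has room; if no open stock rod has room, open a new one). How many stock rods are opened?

  65 → stock rod 1 (new)  [load 65/120]
  20 → stock rod 1  [load 85/120]
  95 → stock rod 2 (new)  [load 95/120]
  85 → stock rod 3 (new)  [load 85/120]
  30 → stock rod 1  [load 115/120]
  35 → stock rod 3  [load 120/120]
  65 → stock rod 4 (new)  [load 65/120]
  40 → stock rod 4  [load 105/120]
  40 → stock rod 5 (new)  [load 40/120]
  40 → stock rod 5  [load 80/120]
  75 → stock rod 6 (new)  [load 75/120]
  35 → stock rod 5  [load 115/120]
6 stock rods opened.

6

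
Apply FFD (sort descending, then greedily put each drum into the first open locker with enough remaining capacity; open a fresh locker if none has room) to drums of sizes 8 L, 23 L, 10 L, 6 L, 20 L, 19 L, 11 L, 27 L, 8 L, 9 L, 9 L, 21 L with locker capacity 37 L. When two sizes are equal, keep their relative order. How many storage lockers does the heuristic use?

5

Sorted descending: 27, 23, 21, 20, 19, 11, 10, 9, 9, 8, 8, 6.
  27 → locker 1 (new)  [load 27/37]
  23 → locker 2 (new)  [load 23/37]
  21 → locker 3 (new)  [load 21/37]
  20 → locker 4 (new)  [load 20/37]
  19 → locker 5 (new)  [load 19/37]
  11 → locker 2  [load 34/37]
  10 → locker 1  [load 37/37]
  9 → locker 3  [load 30/37]
  9 → locker 4  [load 29/37]
  8 → locker 4  [load 37/37]
  8 → locker 5  [load 27/37]
  6 → locker 3  [load 36/37]
5 storage lockers opened.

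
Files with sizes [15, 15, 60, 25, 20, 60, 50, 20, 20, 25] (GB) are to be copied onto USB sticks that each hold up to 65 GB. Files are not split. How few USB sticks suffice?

5

Total = 60 + 60 + 50 + 25 + 25 + 20 + 20 + 20 + 15 + 15 = 310 GB.
Lower bound: ⌈310/65⌉ = 5 USB sticks.
A packing using 5 USB sticks:
  USB stick 1: 60 = 60
  USB stick 2: 60 = 60
  USB stick 3: 50 + 15 = 65
  USB stick 4: 25 + 25 + 15 = 65
  USB stick 5: 20 + 20 + 20 = 60
This matches the lower bound, so 5 is optimal.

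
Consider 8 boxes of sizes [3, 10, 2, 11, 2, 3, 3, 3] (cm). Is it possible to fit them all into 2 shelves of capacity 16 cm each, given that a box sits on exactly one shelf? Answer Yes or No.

Total = 37 cm; ⌈37/16⌉ = 3.
At least 3 shelves are required, but only 2 are allowed.

No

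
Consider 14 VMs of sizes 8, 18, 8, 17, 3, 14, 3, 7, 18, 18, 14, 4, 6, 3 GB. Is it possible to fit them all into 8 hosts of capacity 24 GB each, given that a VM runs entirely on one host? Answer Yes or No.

Yes

A valid assignment using 7 hosts:
  host 1: 18 + 6 = 24
  host 2: 18 + 4 = 22
  host 3: 18 + 3 + 3 = 24
  host 4: 17 + 7 = 24
  host 5: 14 + 8 = 22
  host 6: 14 + 8 = 22
  host 7: 3 = 3
That uses only 7 ≤ 8, so 8 hosts are enough.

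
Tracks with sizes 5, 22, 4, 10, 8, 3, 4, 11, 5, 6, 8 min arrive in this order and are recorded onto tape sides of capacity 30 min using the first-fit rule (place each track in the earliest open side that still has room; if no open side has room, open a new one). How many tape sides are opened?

3

  5 → side 1 (new)  [load 5/30]
  22 → side 1  [load 27/30]
  4 → side 2 (new)  [load 4/30]
  10 → side 2  [load 14/30]
  8 → side 2  [load 22/30]
  3 → side 1  [load 30/30]
  4 → side 2  [load 26/30]
  11 → side 3 (new)  [load 11/30]
  5 → side 3  [load 16/30]
  6 → side 3  [load 22/30]
  8 → side 3  [load 30/30]
3 tape sides opened.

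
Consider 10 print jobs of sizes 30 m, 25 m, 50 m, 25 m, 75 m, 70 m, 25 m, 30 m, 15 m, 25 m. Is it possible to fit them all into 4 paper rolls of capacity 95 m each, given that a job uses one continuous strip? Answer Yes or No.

No

Total = 370 m; ⌈370/95⌉ = 4.
The bound of 4 does not rule out 4, but exhaustive search shows no assignment into 4 paper rolls of capacity 95 m exists — the minimum is 5.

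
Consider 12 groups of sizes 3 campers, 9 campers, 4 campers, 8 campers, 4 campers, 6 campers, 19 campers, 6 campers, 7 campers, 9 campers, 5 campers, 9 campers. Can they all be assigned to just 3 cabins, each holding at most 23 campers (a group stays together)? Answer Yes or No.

No

Total = 89 campers; ⌈89/23⌉ = 4.
At least 4 cabins are required, but only 3 are allowed.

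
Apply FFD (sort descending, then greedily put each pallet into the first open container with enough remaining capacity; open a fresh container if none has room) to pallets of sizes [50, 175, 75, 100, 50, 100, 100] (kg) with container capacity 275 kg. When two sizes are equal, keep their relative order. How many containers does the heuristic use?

Sorted descending: 175, 100, 100, 100, 75, 50, 50.
  175 → container 1 (new)  [load 175/275]
  100 → container 1  [load 275/275]
  100 → container 2 (new)  [load 100/275]
  100 → container 2  [load 200/275]
  75 → container 2  [load 275/275]
  50 → container 3 (new)  [load 50/275]
  50 → container 3  [load 100/275]
3 containers opened.

3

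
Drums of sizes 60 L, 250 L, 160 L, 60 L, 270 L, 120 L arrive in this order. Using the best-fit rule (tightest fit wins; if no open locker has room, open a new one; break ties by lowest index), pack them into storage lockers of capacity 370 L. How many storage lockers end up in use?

3

  60 → locker 1 (new)  [load 60/370]
  250 → locker 1  [load 310/370]
  160 → locker 2 (new)  [load 160/370]
  60 → locker 1  [load 370/370]
  270 → locker 3 (new)  [load 270/370]
  120 → locker 2  [load 280/370]
3 storage lockers opened.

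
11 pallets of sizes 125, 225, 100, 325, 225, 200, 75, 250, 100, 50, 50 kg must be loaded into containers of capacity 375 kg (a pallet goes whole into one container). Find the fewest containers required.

Total = 325 + 250 + 225 + 225 + 200 + 125 + 100 + 100 + 75 + 50 + 50 = 1725 kg.
Lower bound: ⌈1725/375⌉ = 5 containers.
A packing using 5 containers:
  container 1: 325 + 50 = 375
  container 2: 250 + 125 = 375
  container 3: 225 + 100 + 50 = 375
  container 4: 225 + 100 = 325
  container 5: 200 + 75 = 275
This matches the lower bound, so 5 is optimal.

5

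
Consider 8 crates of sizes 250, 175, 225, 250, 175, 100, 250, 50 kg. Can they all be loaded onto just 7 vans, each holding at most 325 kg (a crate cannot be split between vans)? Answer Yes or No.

Yes

A valid assignment using 6 vans:
  van 1: 250 + 50 = 300
  van 2: 250 = 250
  van 3: 250 = 250
  van 4: 225 + 100 = 325
  van 5: 175 = 175
  van 6: 175 = 175
That uses only 6 ≤ 7, so 7 vans are enough.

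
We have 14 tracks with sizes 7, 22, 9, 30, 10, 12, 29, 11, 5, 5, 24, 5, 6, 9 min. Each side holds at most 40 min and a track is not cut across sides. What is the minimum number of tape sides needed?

Total = 30 + 29 + 24 + 22 + 12 + 11 + 10 + 9 + 9 + 7 + 6 + 5 + 5 + 5 = 184 min.
Lower bound: ⌈184/40⌉ = 5 tape sides.
A packing using 5 tape sides:
  side 1: 30 + 10 = 40
  side 2: 29 + 11 = 40
  side 3: 24 + 12 = 36
  side 4: 22 + 9 + 9 = 40
  side 5: 7 + 6 + 5 + 5 + 5 = 28
This matches the lower bound, so 5 is optimal.

5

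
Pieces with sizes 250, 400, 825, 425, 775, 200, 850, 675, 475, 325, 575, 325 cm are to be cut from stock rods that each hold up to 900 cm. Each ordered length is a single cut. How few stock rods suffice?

8

Total = 850 + 825 + 775 + 675 + 575 + 475 + 425 + 400 + 325 + 325 + 250 + 200 = 6100 cm.
Lower bound: ⌈6100/900⌉ = 7 stock rods.
A packing using 8 stock rods:
  stock rod 1: 850 = 850
  stock rod 2: 825 = 825
  stock rod 3: 775 = 775
  stock rod 4: 675 + 200 = 875
  stock rod 5: 575 + 325 = 900
  stock rod 6: 475 + 425 = 900
  stock rod 7: 400 + 325 = 725
  stock rod 8: 250 = 250
No arrangement into 7 stock rods stays within capacity, so 8 is optimal.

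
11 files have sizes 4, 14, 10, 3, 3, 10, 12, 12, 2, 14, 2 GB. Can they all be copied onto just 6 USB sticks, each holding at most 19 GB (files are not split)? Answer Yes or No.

A valid assignment using 6 USB sticks:
  USB stick 1: 14 + 4 = 18
  USB stick 2: 14 + 3 + 2 = 19
  USB stick 3: 12 + 3 + 2 = 17
  USB stick 4: 12 = 12
  USB stick 5: 10 = 10
  USB stick 6: 10 = 10
Every load is within 19 GB, so 6 USB sticks suffice.

Yes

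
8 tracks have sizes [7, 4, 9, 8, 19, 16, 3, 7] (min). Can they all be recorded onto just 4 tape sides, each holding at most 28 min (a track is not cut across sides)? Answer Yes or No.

Yes

A valid assignment using 3 tape sides:
  side 1: 19 + 9 = 28
  side 2: 16 + 8 + 4 = 28
  side 3: 7 + 7 + 3 = 17
That uses only 3 ≤ 4, so 4 tape sides are enough.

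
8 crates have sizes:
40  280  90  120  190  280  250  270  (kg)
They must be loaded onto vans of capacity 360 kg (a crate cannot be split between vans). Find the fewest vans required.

Total = 280 + 280 + 270 + 250 + 190 + 120 + 90 + 40 = 1520 kg.
Lower bound: ⌈1520/360⌉ = 5 vans.
A packing using 5 vans:
  van 1: 280 + 40 = 320
  van 2: 280 = 280
  van 3: 270 + 90 = 360
  van 4: 250 = 250
  van 5: 190 + 120 = 310
This matches the lower bound, so 5 is optimal.

5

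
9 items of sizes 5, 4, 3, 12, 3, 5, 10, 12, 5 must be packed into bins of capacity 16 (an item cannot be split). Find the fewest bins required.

Total = 12 + 12 + 10 + 5 + 5 + 5 + 4 + 3 + 3 = 59.
Lower bound: ⌈59/16⌉ = 4 bins.
A packing using 4 bins:
  bin 1: 12 + 4 = 16
  bin 2: 12 + 3 = 15
  bin 3: 10 + 5 = 15
  bin 4: 5 + 5 + 3 = 13
This matches the lower bound, so 4 is optimal.

4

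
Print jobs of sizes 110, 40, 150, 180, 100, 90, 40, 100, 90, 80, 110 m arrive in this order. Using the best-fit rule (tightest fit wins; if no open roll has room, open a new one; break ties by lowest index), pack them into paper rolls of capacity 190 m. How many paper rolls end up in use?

  110 → roll 1 (new)  [load 110/190]
  40 → roll 1  [load 150/190]
  150 → roll 2 (new)  [load 150/190]
  180 → roll 3 (new)  [load 180/190]
  100 → roll 4 (new)  [load 100/190]
  90 → roll 4  [load 190/190]
  40 → roll 1  [load 190/190]
  100 → roll 5 (new)  [load 100/190]
  90 → roll 5  [load 190/190]
  80 → roll 6 (new)  [load 80/190]
  110 → roll 6  [load 190/190]
6 paper rolls opened.

6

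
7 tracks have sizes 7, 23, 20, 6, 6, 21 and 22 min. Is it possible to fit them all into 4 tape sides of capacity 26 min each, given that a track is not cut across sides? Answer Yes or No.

No

Total = 105 min; ⌈105/26⌉ = 5.
At least 5 tape sides are required, but only 4 are allowed.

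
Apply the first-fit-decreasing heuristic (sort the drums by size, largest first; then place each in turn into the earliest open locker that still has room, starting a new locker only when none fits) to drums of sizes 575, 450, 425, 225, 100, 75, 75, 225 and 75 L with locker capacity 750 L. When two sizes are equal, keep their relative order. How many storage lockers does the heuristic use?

3

Sorted descending: 575, 450, 425, 225, 225, 100, 75, 75, 75.
  575 → locker 1 (new)  [load 575/750]
  450 → locker 2 (new)  [load 450/750]
  425 → locker 3 (new)  [load 425/750]
  225 → locker 2  [load 675/750]
  225 → locker 3  [load 650/750]
  100 → locker 1  [load 675/750]
  75 → locker 1  [load 750/750]
  75 → locker 2  [load 750/750]
  75 → locker 3  [load 725/750]
3 storage lockers opened.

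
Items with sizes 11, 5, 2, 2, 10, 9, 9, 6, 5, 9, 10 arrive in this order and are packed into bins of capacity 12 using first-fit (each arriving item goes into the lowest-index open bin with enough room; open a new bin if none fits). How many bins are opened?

  11 → bin 1 (new)  [load 11/12]
  5 → bin 2 (new)  [load 5/12]
  2 → bin 2  [load 7/12]
  2 → bin 2  [load 9/12]
  10 → bin 3 (new)  [load 10/12]
  9 → bin 4 (new)  [load 9/12]
  9 → bin 5 (new)  [load 9/12]
  6 → bin 6 (new)  [load 6/12]
  5 → bin 6  [load 11/12]
  9 → bin 7 (new)  [load 9/12]
  10 → bin 8 (new)  [load 10/12]
8 bins opened.

8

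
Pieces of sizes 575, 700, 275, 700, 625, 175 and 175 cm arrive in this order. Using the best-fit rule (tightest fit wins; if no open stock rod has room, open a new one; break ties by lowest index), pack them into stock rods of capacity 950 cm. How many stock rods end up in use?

  575 → stock rod 1 (new)  [load 575/950]
  700 → stock rod 2 (new)  [load 700/950]
  275 → stock rod 1  [load 850/950]
  700 → stock rod 3 (new)  [load 700/950]
  625 → stock rod 4 (new)  [load 625/950]
  175 → stock rod 2  [load 875/950]
  175 → stock rod 3  [load 875/950]
4 stock rods opened.

4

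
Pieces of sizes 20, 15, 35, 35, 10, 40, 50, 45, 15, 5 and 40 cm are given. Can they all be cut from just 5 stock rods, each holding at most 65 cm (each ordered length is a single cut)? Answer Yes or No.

Total = 310 cm; ⌈310/65⌉ = 5.
6 pieces each exceed half the capacity and cannot share a stock rod, forcing at least 6 stock rods.
At least 6 stock rods are required, but only 5 are allowed.

No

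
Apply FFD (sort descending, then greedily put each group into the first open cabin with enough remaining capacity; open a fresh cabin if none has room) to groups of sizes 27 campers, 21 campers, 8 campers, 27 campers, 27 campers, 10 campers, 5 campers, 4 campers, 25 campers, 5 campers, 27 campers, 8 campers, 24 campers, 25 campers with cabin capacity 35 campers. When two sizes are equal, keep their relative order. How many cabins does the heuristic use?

Sorted descending: 27, 27, 27, 27, 25, 25, 24, 21, 10, 8, 8, 5, 5, 4.
  27 → cabin 1 (new)  [load 27/35]
  27 → cabin 2 (new)  [load 27/35]
  27 → cabin 3 (new)  [load 27/35]
  27 → cabin 4 (new)  [load 27/35]
  25 → cabin 5 (new)  [load 25/35]
  25 → cabin 6 (new)  [load 25/35]
  24 → cabin 7 (new)  [load 24/35]
  21 → cabin 8 (new)  [load 21/35]
  10 → cabin 5  [load 35/35]
  8 → cabin 1  [load 35/35]
  8 → cabin 2  [load 35/35]
  5 → cabin 3  [load 32/35]
  5 → cabin 4  [load 32/35]
  4 → cabin 6  [load 29/35]
8 cabins opened.

8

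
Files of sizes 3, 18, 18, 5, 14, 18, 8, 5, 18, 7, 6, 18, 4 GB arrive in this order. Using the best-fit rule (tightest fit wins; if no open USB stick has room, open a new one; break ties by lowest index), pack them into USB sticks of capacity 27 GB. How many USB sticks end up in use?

6

  3 → USB stick 1 (new)  [load 3/27]
  18 → USB stick 1  [load 21/27]
  18 → USB stick 2 (new)  [load 18/27]
  5 → USB stick 1  [load 26/27]
  14 → USB stick 3 (new)  [load 14/27]
  18 → USB stick 4 (new)  [load 18/27]
  8 → USB stick 2  [load 26/27]
  5 → USB stick 4  [load 23/27]
  18 → USB stick 5 (new)  [load 18/27]
  7 → USB stick 5  [load 25/27]
  6 → USB stick 3  [load 20/27]
  18 → USB stick 6 (new)  [load 18/27]
  4 → USB stick 4  [load 27/27]
6 USB sticks opened.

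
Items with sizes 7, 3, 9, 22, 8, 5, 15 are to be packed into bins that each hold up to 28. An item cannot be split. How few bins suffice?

Total = 22 + 15 + 9 + 8 + 7 + 5 + 3 = 69.
Lower bound: ⌈69/28⌉ = 3 bins.
A packing using 3 bins:
  bin 1: 22 + 5 = 27
  bin 2: 15 + 9 + 3 = 27
  bin 3: 8 + 7 = 15
This matches the lower bound, so 3 is optimal.

3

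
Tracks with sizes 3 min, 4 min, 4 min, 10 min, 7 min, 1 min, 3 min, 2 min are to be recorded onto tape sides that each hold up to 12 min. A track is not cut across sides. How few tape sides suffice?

3

Total = 10 + 7 + 4 + 4 + 3 + 3 + 2 + 1 = 34 min.
Lower bound: ⌈34/12⌉ = 3 tape sides.
A packing using 3 tape sides:
  side 1: 10 + 2 = 12
  side 2: 7 + 4 + 1 = 12
  side 3: 4 + 3 + 3 = 10
This matches the lower bound, so 3 is optimal.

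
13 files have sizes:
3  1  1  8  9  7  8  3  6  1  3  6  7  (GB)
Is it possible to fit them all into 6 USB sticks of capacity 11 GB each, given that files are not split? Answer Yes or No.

Total = 63 GB; ⌈63/11⌉ = 6.
7 files each exceed half the capacity and cannot share a USB stick, forcing at least 7 USB sticks.
At least 7 USB sticks are required, but only 6 are allowed.

No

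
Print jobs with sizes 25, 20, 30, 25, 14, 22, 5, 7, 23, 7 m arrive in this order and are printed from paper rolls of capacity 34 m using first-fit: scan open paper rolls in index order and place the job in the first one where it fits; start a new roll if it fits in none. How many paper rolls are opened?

6

  25 → roll 1 (new)  [load 25/34]
  20 → roll 2 (new)  [load 20/34]
  30 → roll 3 (new)  [load 30/34]
  25 → roll 4 (new)  [load 25/34]
  14 → roll 2  [load 34/34]
  22 → roll 5 (new)  [load 22/34]
  5 → roll 1  [load 30/34]
  7 → roll 4  [load 32/34]
  23 → roll 6 (new)  [load 23/34]
  7 → roll 5  [load 29/34]
6 paper rolls opened.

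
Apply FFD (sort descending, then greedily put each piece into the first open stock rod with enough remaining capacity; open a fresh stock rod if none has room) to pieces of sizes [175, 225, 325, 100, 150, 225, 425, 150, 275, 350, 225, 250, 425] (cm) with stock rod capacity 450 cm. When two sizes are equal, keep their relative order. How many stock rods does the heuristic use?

Sorted descending: 425, 425, 350, 325, 275, 250, 225, 225, 225, 175, 150, 150, 100.
  425 → stock rod 1 (new)  [load 425/450]
  425 → stock rod 2 (new)  [load 425/450]
  350 → stock rod 3 (new)  [load 350/450]
  325 → stock rod 4 (new)  [load 325/450]
  275 → stock rod 5 (new)  [load 275/450]
  250 → stock rod 6 (new)  [load 250/450]
  225 → stock rod 7 (new)  [load 225/450]
  225 → stock rod 7  [load 450/450]
  225 → stock rod 8 (new)  [load 225/450]
  175 → stock rod 5  [load 450/450]
  150 → stock rod 6  [load 400/450]
  150 → stock rod 8  [load 375/450]
  100 → stock rod 3  [load 450/450]
8 stock rods opened.

8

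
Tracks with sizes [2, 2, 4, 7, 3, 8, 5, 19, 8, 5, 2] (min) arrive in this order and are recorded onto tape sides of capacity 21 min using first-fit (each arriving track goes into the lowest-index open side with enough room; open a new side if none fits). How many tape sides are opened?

  2 → side 1 (new)  [load 2/21]
  2 → side 1  [load 4/21]
  4 → side 1  [load 8/21]
  7 → side 1  [load 15/21]
  3 → side 1  [load 18/21]
  8 → side 2 (new)  [load 8/21]
  5 → side 2  [load 13/21]
  19 → side 3 (new)  [load 19/21]
  8 → side 2  [load 21/21]
  5 → side 4 (new)  [load 5/21]
  2 → side 1  [load 20/21]
4 tape sides opened.

4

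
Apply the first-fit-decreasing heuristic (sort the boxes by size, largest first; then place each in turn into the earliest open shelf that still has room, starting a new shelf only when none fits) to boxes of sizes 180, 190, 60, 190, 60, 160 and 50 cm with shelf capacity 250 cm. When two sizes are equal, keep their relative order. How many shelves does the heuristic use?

Sorted descending: 190, 190, 180, 160, 60, 60, 50.
  190 → shelf 1 (new)  [load 190/250]
  190 → shelf 2 (new)  [load 190/250]
  180 → shelf 3 (new)  [load 180/250]
  160 → shelf 4 (new)  [load 160/250]
  60 → shelf 1  [load 250/250]
  60 → shelf 2  [load 250/250]
  50 → shelf 3  [load 230/250]
4 shelves opened.

4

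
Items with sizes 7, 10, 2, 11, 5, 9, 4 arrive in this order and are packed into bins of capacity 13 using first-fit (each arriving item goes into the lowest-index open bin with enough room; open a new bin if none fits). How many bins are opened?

5

  7 → bin 1 (new)  [load 7/13]
  10 → bin 2 (new)  [load 10/13]
  2 → bin 1  [load 9/13]
  11 → bin 3 (new)  [load 11/13]
  5 → bin 4 (new)  [load 5/13]
  9 → bin 5 (new)  [load 9/13]
  4 → bin 1  [load 13/13]
5 bins opened.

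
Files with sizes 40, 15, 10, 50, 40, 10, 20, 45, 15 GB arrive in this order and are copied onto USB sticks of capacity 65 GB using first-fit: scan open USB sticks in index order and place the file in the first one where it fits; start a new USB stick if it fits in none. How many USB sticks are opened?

  40 → USB stick 1 (new)  [load 40/65]
  15 → USB stick 1  [load 55/65]
  10 → USB stick 1  [load 65/65]
  50 → USB stick 2 (new)  [load 50/65]
  40 → USB stick 3 (new)  [load 40/65]
  10 → USB stick 2  [load 60/65]
  20 → USB stick 3  [load 60/65]
  45 → USB stick 4 (new)  [load 45/65]
  15 → USB stick 4  [load 60/65]
4 USB sticks opened.

4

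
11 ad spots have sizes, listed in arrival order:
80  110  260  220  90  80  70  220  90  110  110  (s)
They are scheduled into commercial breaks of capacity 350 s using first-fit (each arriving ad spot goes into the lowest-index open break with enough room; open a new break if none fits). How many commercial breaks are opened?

5

  80 → break 1 (new)  [load 80/350]
  110 → break 1  [load 190/350]
  260 → break 2 (new)  [load 260/350]
  220 → break 3 (new)  [load 220/350]
  90 → break 1  [load 280/350]
  80 → break 2  [load 340/350]
  70 → break 1  [load 350/350]
  220 → break 4 (new)  [load 220/350]
  90 → break 3  [load 310/350]
  110 → break 4  [load 330/350]
  110 → break 5 (new)  [load 110/350]
5 commercial breaks opened.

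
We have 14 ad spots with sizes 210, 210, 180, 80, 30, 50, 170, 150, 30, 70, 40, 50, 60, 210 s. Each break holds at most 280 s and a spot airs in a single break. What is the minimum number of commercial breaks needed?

Total = 210 + 210 + 210 + 180 + 170 + 150 + 80 + 70 + 60 + 50 + 50 + 40 + 30 + 30 = 1540 s.
Lower bound: ⌈1540/280⌉ = 6 commercial breaks.
A packing using 6 commercial breaks:
  break 1: 210 + 70 = 280
  break 2: 210 + 60 = 270
  break 3: 210 + 50 = 260
  break 4: 180 + 80 = 260
  break 5: 170 + 50 + 40 = 260
  break 6: 150 + 30 + 30 = 210
This matches the lower bound, so 6 is optimal.

6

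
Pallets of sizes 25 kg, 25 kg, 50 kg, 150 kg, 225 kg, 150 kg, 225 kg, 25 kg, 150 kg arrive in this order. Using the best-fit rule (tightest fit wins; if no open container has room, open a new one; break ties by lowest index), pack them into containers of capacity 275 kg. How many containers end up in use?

  25 → container 1 (new)  [load 25/275]
  25 → container 1  [load 50/275]
  50 → container 1  [load 100/275]
  150 → container 1  [load 250/275]
  225 → container 2 (new)  [load 225/275]
  150 → container 3 (new)  [load 150/275]
  225 → container 4 (new)  [load 225/275]
  25 → container 1  [load 275/275]
  150 → container 5 (new)  [load 150/275]
5 containers opened.

5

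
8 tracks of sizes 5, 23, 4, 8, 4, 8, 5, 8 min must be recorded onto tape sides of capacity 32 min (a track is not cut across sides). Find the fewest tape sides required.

3

Total = 23 + 8 + 8 + 8 + 5 + 5 + 4 + 4 = 65 min.
Lower bound: ⌈65/32⌉ = 3 tape sides.
A packing using 3 tape sides:
  side 1: 23 + 8 = 31
  side 2: 8 + 8 + 5 + 5 + 4 = 30
  side 3: 4 = 4
This matches the lower bound, so 3 is optimal.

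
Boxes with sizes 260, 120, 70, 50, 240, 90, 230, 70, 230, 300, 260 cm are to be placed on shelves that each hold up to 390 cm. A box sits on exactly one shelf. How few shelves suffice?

Total = 300 + 260 + 260 + 240 + 230 + 230 + 120 + 90 + 70 + 70 + 50 = 1920 cm.
Lower bound: ⌈1920/390⌉ = 5 shelves.
Also, 6 boxes each exceed 195 cm, and no two of those can share a shelf, so at least 6 shelves are needed.
A packing using 6 shelves:
  shelf 1: 300 + 90 = 390
  shelf 2: 260 + 120 = 380
  shelf 3: 260 + 70 + 50 = 380
  shelf 4: 240 + 70 = 310
  shelf 5: 230 = 230
  shelf 6: 230 = 230
This matches the lower bound, so 6 is optimal.

6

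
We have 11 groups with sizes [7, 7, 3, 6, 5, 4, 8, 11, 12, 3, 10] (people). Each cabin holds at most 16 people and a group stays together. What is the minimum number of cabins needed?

5

Total = 12 + 11 + 10 + 8 + 7 + 7 + 6 + 5 + 4 + 3 + 3 = 76 people.
Lower bound: ⌈76/16⌉ = 5 cabins.
A packing using 5 cabins:
  cabin 1: 12 + 4 = 16
  cabin 2: 11 + 5 = 16
  cabin 3: 10 + 6 = 16
  cabin 4: 8 + 7 = 15
  cabin 5: 7 + 3 + 3 = 13
This matches the lower bound, so 5 is optimal.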